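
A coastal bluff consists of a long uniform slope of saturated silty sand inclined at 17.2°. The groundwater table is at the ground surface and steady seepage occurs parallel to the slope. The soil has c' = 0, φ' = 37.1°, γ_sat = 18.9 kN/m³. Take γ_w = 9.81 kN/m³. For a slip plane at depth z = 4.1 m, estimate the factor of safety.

FS = 1.18

With seepage parallel to the slope and the water table at the surface, the effective normal stress on the slip plane uses the buoyant unit weight γ' = γ_sat − γ_w while the driving shear stress uses γ_sat:
FS = [c' + γ' z cos²β tanφ'] / [γ_sat z sinβ cosβ]
(For c' = 0 this reduces to FS = (γ'/γ_sat)·tanφ'/tanβ.)
γ' = 18.9 − 9.81 = 9.09 kN/m³
Numerator = 0.0 + 9.09·4.1·cos²17.2°·tan37.1° = 0.0 + 9.09·4.1·0.9126·0.7563 = 25.722 kPa
Denominator = 18.9·4.1·sin17.2°·cos17.2° = 18.9·4.1·0.2957·0.9553 = 21.890 kPa
FS = 25.722 / 21.890 = 1.175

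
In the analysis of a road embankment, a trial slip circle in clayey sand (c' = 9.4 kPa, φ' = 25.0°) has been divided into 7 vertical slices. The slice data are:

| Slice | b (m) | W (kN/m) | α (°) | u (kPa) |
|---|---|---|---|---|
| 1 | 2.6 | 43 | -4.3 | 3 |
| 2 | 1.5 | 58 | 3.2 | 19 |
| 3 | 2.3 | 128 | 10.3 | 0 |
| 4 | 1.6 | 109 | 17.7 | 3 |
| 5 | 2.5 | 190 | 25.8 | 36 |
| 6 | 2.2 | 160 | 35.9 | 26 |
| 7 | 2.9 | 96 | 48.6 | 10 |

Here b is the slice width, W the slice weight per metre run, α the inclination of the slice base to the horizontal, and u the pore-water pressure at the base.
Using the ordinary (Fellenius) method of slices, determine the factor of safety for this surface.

Ordinary method of slices: FS = Σ[c'·Δl_i + (W_i cosα_i − u_i·Δl_i)·tanφ'] / Σ W_i sinα_i, with Δl_i = b_i / cosα_i.
Slice 1: Δl = 2.6/cos(-4.3°) = 2.607 m; N'_1 = 43·cos(-4.3°) − 3·2.607 = 35.1; c'Δl = 24.51; W sinα = -3.2
Slice 2: Δl = 1.5/cos3.2° = 1.502 m; N'_2 = 58·cos3.2° − 19·1.502 = 29.4; c'Δl = 14.12; W sinα = 3.2
Slice 3: Δl = 2.3/cos10.3° = 2.338 m; N'_3 = 128·cos10.3° − 0·2.338 = 125.9; c'Δl = 21.97; W sinα = 22.9
Slice 4: Δl = 1.6/cos17.7° = 1.680 m; N'_4 = 109·cos17.7° − 3·1.680 = 98.8; c'Δl = 15.79; W sinα = 33.1
Slice 5: Δl = 2.5/cos25.8° = 2.777 m; N'_5 = 190·cos25.8° − 36·2.777 = 71.1; c'Δl = 26.10; W sinα = 82.7
Slice 6: Δl = 2.2/cos35.9° = 2.716 m; N'_6 = 160·cos35.9° − 26·2.716 = 59.0; c'Δl = 25.53; W sinα = 93.8
Slice 7: Δl = 2.9/cos48.6° = 4.385 m; N'_7 = 96·cos48.6° − 10·4.385 = 19.6; c'Δl = 41.22; W sinα = 72.0
Σc'Δl = 169.2 kN/m; ΣN' = 438.9 kN/m; ΣW sinα = 304.6 kN/m
Resisting = 169.2 + 438.9·tan25.0° = 169.2 + 204.7 = 373.9 kN/m
FS = 373.9 / 304.6 = 1.228

FS = 1.23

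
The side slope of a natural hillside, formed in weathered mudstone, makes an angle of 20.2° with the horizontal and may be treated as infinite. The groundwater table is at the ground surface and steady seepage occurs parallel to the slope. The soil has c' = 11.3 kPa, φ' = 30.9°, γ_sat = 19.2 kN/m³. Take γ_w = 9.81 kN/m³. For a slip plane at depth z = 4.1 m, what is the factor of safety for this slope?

With seepage parallel to the slope and the water table at the surface, the effective normal stress on the slip plane uses the buoyant unit weight γ' = γ_sat − γ_w while the driving shear stress uses γ_sat:
FS = [c' + γ' z cos²β tanφ'] / [γ_sat z sinβ cosβ]
γ' = 19.2 − 9.81 = 9.39 kN/m³
Numerator = 11.3 + 9.39·4.1·cos²20.2°·tan30.9° = 11.3 + 9.39·4.1·0.8808·0.5985 = 31.594 kPa
Denominator = 19.2·4.1·sin20.2°·cos20.2° = 19.2·4.1·0.3453·0.9385 = 25.510 kPa
FS = 31.594 / 25.510 = 1.238

FS = 1.24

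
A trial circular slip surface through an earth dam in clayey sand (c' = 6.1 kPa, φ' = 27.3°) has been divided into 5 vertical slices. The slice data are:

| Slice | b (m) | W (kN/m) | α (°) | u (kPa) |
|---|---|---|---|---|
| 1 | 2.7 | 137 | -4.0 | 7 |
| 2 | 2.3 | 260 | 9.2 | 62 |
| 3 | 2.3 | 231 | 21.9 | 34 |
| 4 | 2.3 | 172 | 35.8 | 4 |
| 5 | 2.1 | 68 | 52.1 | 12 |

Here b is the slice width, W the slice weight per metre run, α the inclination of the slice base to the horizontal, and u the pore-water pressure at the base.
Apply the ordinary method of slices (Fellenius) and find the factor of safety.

Ordinary method of slices: FS = Σ[c'·Δl_i + (W_i cosα_i − u_i·Δl_i)·tanφ'] / Σ W_i sinα_i, with Δl_i = b_i / cosα_i.
Slice 1: Δl = 2.7/cos(-4.0°) = 2.707 m; N'_1 = 137·cos(-4.0°) − 7·2.707 = 117.7; c'Δl = 16.51; W sinα = -9.6
Slice 2: Δl = 2.3/cos9.2° = 2.330 m; N'_2 = 260·cos9.2° − 62·2.330 = 112.2; c'Δl = 14.21; W sinα = 41.6
Slice 3: Δl = 2.3/cos21.9° = 2.479 m; N'_3 = 231·cos21.9° − 34·2.479 = 130.0; c'Δl = 15.12; W sinα = 86.2
Slice 4: Δl = 2.3/cos35.8° = 2.836 m; N'_4 = 172·cos35.8° − 4·2.836 = 128.2; c'Δl = 17.30; W sinα = 100.6
Slice 5: Δl = 2.1/cos52.1° = 3.419 m; N'_5 = 68·cos52.1° − 12·3.419 = 0.7; c'Δl = 20.85; W sinα = 53.7
Σc'Δl = 84.0 kN/m; ΣN' = 488.9 kN/m; ΣW sinα = 272.4 kN/m
Resisting = 84.0 + 488.9·tan27.3° = 84.0 + 252.3 = 336.3 kN/m
FS = 336.3 / 272.4 = 1.234

FS = 1.23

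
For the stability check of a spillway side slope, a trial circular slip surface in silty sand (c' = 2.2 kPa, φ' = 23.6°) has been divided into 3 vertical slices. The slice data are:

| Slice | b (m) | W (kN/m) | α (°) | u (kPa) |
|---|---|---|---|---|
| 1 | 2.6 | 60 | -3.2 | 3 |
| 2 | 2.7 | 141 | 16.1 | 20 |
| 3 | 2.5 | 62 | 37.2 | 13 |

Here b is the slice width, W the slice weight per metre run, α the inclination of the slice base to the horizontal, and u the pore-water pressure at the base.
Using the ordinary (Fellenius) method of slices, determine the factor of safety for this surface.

Ordinary method of slices: FS = Σ[c'·Δl_i + (W_i cosα_i − u_i·Δl_i)·tanφ'] / Σ W_i sinα_i, with Δl_i = b_i / cosα_i.
Slice 1: Δl = 2.6/cos(-3.2°) = 2.604 m; N'_1 = 60·cos(-3.2°) − 3·2.604 = 52.1; c'Δl = 5.73; W sinα = -3.3
Slice 2: Δl = 2.7/cos16.1° = 2.810 m; N'_2 = 141·cos16.1° − 20·2.810 = 79.3; c'Δl = 6.18; W sinα = 39.1
Slice 3: Δl = 2.5/cos37.2° = 3.139 m; N'_3 = 62·cos37.2° − 13·3.139 = 8.6; c'Δl = 6.90; W sinα = 37.5
Σc'Δl = 18.8 kN/m; ΣN' = 139.9 kN/m; ΣW sinα = 73.2 kN/m
Resisting = 18.8 + 139.9·tan23.6° = 18.8 + 61.1 = 80.0 kN/m
FS = 80.0 / 73.2 = 1.092

FS = 1.09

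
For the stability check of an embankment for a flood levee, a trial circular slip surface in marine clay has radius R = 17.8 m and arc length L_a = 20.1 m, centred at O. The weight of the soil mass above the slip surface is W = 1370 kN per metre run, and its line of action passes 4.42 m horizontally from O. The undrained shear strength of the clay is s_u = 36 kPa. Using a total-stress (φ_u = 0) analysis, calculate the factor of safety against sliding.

FS = 2.13

Taking moments about the centre O, the resisting moment is provided by the undrained shear strength acting along the arc:
M_R = s_u·L_a·R = 36·20.10·17.8 = 12880.1 kN·m/m
M_D = W·d = 1370·4.42 = 6055.4 kN·m/m
FS = M_R / M_D = 12880.1 / 6055.4 = 2.127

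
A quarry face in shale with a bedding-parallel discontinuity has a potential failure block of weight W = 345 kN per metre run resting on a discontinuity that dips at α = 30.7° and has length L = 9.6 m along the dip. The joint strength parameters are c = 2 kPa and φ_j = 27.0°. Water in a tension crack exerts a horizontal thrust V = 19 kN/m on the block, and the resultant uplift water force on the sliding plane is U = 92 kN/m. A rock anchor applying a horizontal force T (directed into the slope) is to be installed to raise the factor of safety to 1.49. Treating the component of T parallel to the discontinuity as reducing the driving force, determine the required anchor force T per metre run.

T = 109 kN/m

Resolving forces along and normal to the sliding plane, with the horizontal anchor force T adding T·sinα to the effective normal force and T·cosα acting up the plane against the driving force:
FS = [cL + (W cosα − U − V sinα + T sinα) tanφ_j] / [W sinα + V cosα − T cosα]
Without the anchor: N' = 194.9 kN/m, driving T_d = 192.5 kN/m, resisting R = 2·9.6 + 194.9·tan27.0° = 118.5 kN/m, FS = 0.62.
Setting FS = 1.49 and solving for T:
1.49·(192.5 − T cos30.7°) = 118.5 + T sin30.7°·tan27.0°
T·(sin30.7°·tan27.0° + 1.49·cos30.7°) = 1.49·192.5 − 118.5
T·(0.5105·0.5095 + 1.49·0.8599) = 286.8 − 118.5 = 168.3
T·1.5413 = 168.3
T = 109.2 kN/m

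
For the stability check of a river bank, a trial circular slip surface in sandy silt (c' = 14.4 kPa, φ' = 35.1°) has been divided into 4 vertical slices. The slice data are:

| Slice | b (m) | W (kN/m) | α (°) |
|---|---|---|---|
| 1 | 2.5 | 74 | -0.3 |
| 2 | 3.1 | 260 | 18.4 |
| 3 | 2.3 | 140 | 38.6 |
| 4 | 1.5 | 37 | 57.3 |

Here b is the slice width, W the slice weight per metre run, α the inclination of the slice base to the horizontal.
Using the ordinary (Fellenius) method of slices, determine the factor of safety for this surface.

Ordinary method of slices: FS = Σ[c'·Δl_i + (W_i cosα_i)·tanφ'] / Σ W_i sinα_i, with Δl_i = b_i / cosα_i.
Slice 1: Δl = 2.5/cos(-0.3°) = 2.500 m; N'_1 = 74·cos(-0.3°) = 74.0; c'Δl = 36.00; W sinα = -0.4
Slice 2: Δl = 3.1/cos18.4° = 3.267 m; N'_2 = 260·cos18.4° = 246.7; c'Δl = 47.05; W sinα = 82.1
Slice 3: Δl = 2.3/cos38.6° = 2.943 m; N'_3 = 140·cos38.6° = 109.4; c'Δl = 42.38; W sinα = 87.3
Slice 4: Δl = 1.5/cos57.3° = 2.777 m; N'_4 = 37·cos57.3° = 20.0; c'Δl = 39.98; W sinα = 31.1
Σc'Δl = 165.4 kN/m; ΣN' = 450.1 kN/m; ΣW sinα = 200.2 kN/m
Resisting = 165.4 + 450.1·tan35.1° = 165.4 + 316.3 = 481.7 kN/m
FS = 481.7 / 200.2 = 2.407

FS = 2.41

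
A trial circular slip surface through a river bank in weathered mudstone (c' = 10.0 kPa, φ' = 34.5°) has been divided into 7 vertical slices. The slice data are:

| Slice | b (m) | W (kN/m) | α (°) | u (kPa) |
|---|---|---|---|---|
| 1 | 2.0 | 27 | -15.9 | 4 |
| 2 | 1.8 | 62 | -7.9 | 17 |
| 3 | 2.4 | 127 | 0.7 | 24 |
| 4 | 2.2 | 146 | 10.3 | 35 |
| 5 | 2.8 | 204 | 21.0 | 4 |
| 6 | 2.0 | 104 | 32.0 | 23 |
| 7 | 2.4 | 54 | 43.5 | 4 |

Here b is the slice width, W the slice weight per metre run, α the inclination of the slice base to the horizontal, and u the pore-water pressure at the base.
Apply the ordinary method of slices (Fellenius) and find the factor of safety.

FS = 2.61

Ordinary method of slices: FS = Σ[c'·Δl_i + (W_i cosα_i − u_i·Δl_i)·tanφ'] / Σ W_i sinα_i, with Δl_i = b_i / cosα_i.
Slice 1: Δl = 2.0/cos(-15.9°) = 2.080 m; N'_1 = 27·cos(-15.9°) − 4·2.080 = 17.6; c'Δl = 20.80; W sinα = -7.4
Slice 2: Δl = 1.8/cos(-7.9°) = 1.817 m; N'_2 = 62·cos(-7.9°) − 17·1.817 = 30.5; c'Δl = 18.17; W sinα = -8.5
Slice 3: Δl = 2.4/cos0.7° = 2.400 m; N'_3 = 127·cos0.7° − 24·2.400 = 69.4; c'Δl = 24.00; W sinα = 1.6
Slice 4: Δl = 2.2/cos10.3° = 2.236 m; N'_4 = 146·cos10.3° − 35·2.236 = 65.4; c'Δl = 22.36; W sinα = 26.1
Slice 5: Δl = 2.8/cos21.0° = 2.999 m; N'_5 = 204·cos21.0° − 4·2.999 = 178.5; c'Δl = 29.99; W sinα = 73.1
Slice 6: Δl = 2.0/cos32.0° = 2.358 m; N'_6 = 104·cos32.0° − 23·2.358 = 34.0; c'Δl = 23.58; W sinα = 55.1
Slice 7: Δl = 2.4/cos43.5° = 3.309 m; N'_7 = 54·cos43.5° − 4·3.309 = 25.9; c'Δl = 33.09; W sinα = 37.2
Σc'Δl = 172.0 kN/m; ΣN' = 421.3 kN/m; ΣW sinα = 177.1 kN/m
Resisting = 172.0 + 421.3·tan34.5° = 172.0 + 289.5 = 461.5 kN/m
FS = 461.5 / 177.1 = 2.606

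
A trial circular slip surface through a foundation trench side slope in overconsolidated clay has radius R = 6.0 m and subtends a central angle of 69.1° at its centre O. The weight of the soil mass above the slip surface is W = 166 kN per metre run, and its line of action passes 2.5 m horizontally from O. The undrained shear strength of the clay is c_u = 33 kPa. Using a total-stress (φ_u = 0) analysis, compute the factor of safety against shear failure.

Taking moments about the centre O, the resisting moment is provided by the undrained shear strength acting along the arc:
Arc length L_a = R·θ = 6.0·(69.1°·π/180) = 6.0·1.2060 = 7.24 m
M_R = c_u·L_a·R = 33·7.24·6.0 = 1432.8 kN·m/m
M_D = W·d = 166·2.5 = 415.0 kN·m/m
FS = M_R / M_D = 1432.8 / 415.0 = 3.452

FS = 3.45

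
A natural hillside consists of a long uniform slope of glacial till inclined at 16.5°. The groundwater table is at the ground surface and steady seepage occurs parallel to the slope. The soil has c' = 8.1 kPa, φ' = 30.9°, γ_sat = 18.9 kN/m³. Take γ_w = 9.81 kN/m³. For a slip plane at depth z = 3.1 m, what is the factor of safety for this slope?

FS = 1.48

With seepage parallel to the slope and the water table at the surface, the effective normal stress on the slip plane uses the buoyant unit weight γ' = γ_sat − γ_w while the driving shear stress uses γ_sat:
FS = [c' + γ' z cos²β tanφ'] / [γ_sat z sinβ cosβ]
γ' = 18.9 − 9.81 = 9.09 kN/m³
Numerator = 8.1 + 9.09·3.1·cos²16.5°·tan30.9° = 8.1 + 9.09·3.1·0.9193·0.5985 = 23.604 kPa
Denominator = 18.9·3.1·sin16.5°·cos16.5° = 18.9·3.1·0.2840·0.9588 = 15.955 kPa
FS = 23.604 / 15.955 = 1.479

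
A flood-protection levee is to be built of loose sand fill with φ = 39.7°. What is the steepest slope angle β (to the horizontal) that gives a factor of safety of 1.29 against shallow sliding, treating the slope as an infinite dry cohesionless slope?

β = 32.8°

For an infinite dry cohesionless slope FS = tanφ/tanβ, so tanβ = tanφ / FS.
tanβ = tan39.7° / 1.29 = 0.8302 / 1.29 = 0.6436
β = arctan(0.6436) = 32.76°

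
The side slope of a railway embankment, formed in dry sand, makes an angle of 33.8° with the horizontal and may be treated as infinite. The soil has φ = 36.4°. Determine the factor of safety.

FS = 1.10

For a dry cohesionless infinite slope the factor of safety is FS = tanφ / tanβ.
FS = tan36.4° / tan33.8° = 0.7373 / 0.6694 = 1.101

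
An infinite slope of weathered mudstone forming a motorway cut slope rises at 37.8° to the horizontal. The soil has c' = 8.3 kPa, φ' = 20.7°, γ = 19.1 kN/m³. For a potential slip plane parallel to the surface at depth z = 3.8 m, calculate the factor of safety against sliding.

FS = 0.72

For an infinite slope with a slip plane parallel to the surface (no pore pressure): FS = [c' + γz cos²β tanφ'] / [γz sinβ cosβ].
γz = 19.1·3.8 = 72.58 kN/m²
Numerator = 8.3 + 72.58·cos²37.8°·tan20.7° = 8.3 + 72.58·0.6243·0.3779 = 25.423 kPa
Denominator = 72.58·sin37.8°·cos37.8° = 72.58·0.6129·0.7902 = 35.150 kPa
FS = 25.423 / 35.150 = 0.723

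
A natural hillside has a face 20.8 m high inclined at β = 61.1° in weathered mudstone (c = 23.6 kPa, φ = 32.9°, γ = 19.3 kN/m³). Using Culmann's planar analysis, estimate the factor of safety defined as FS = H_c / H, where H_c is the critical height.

H_c = (4c/γ) · sinβ cosφ / [1 − cos(β − φ)]
    = (4·23.6/19.3) · sin61.1°·cos32.9° / [1 − cos28.2°]
    = 4.891 · 0.7351 / 0.1187 = 30.29 m
FS = H_c / H = 30.29 / 20.8 = 1.456

FS = 1.46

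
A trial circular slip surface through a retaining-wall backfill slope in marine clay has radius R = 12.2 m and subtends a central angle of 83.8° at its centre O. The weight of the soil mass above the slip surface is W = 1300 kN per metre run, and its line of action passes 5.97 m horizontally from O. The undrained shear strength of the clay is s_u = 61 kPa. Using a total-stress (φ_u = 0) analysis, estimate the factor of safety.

FS = 1.71

Taking moments about the centre O, the resisting moment is provided by the undrained shear strength acting along the arc:
Arc length L_a = R·θ = 12.2·(83.8°·π/180) = 12.2·1.4626 = 17.84 m
M_R = s_u·L_a·R = 61·17.84·12.2 = 13279.2 kN·m/m
M_D = W·d = 1300·5.97 = 7761.0 kN·m/m
FS = M_R / M_D = 13279.2 / 7761.0 = 1.711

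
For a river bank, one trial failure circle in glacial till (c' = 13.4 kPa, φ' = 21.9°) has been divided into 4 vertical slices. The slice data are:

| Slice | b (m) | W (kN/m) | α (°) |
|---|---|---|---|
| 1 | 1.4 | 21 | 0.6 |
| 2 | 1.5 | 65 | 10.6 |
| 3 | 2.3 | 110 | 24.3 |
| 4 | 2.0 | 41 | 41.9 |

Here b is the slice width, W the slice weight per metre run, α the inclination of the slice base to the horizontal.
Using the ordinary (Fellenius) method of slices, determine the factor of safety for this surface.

Ordinary method of slices: FS = Σ[c'·Δl_i + (W_i cosα_i)·tanφ'] / Σ W_i sinα_i, with Δl_i = b_i / cosα_i.
Slice 1: Δl = 1.4/cos0.6° = 1.400 m; N'_1 = 21·cos0.6° = 21.0; c'Δl = 18.76; W sinα = 0.2
Slice 2: Δl = 1.5/cos10.6° = 1.526 m; N'_2 = 65·cos10.6° = 63.9; c'Δl = 20.45; W sinα = 12.0
Slice 3: Δl = 2.3/cos24.3° = 2.524 m; N'_3 = 110·cos24.3° = 100.3; c'Δl = 33.82; W sinα = 45.3
Slice 4: Δl = 2.0/cos41.9° = 2.687 m; N'_4 = 41·cos41.9° = 30.5; c'Δl = 36.01; W sinα = 27.4
Σc'Δl = 109.0 kN/m; ΣN' = 215.7 kN/m; ΣW sinα = 84.8 kN/m
Resisting = 109.0 + 215.7·tan21.9° = 109.0 + 86.7 = 195.7 kN/m
FS = 195.7 / 84.8 = 2.307

FS = 2.31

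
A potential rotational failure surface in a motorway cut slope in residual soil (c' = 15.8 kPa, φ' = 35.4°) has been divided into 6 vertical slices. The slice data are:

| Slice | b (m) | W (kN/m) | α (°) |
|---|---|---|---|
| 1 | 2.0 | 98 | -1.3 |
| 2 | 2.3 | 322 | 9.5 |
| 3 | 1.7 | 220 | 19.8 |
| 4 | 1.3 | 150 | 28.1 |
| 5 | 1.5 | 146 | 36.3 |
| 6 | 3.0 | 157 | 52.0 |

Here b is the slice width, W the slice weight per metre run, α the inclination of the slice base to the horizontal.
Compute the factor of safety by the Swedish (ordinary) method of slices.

Ordinary method of slices: FS = Σ[c'·Δl_i + (W_i cosα_i)·tanφ'] / Σ W_i sinα_i, with Δl_i = b_i / cosα_i.
Slice 1: Δl = 2.0/cos(-1.3°) = 2.001 m; N'_1 = 98·cos(-1.3°) = 98.0; c'Δl = 31.61; W sinα = -2.2
Slice 2: Δl = 2.3/cos9.5° = 2.332 m; N'_2 = 322·cos9.5° = 317.6; c'Δl = 36.85; W sinα = 53.1
Slice 3: Δl = 1.7/cos19.8° = 1.807 m; N'_3 = 220·cos19.8° = 207.0; c'Δl = 28.55; W sinα = 74.5
Slice 4: Δl = 1.3/cos28.1° = 1.474 m; N'_4 = 150·cos28.1° = 132.3; c'Δl = 23.28; W sinα = 70.7
Slice 5: Δl = 1.5/cos36.3° = 1.861 m; N'_5 = 146·cos36.3° = 117.7; c'Δl = 29.41; W sinα = 86.4
Slice 6: Δl = 3.0/cos52.0° = 4.873 m; N'_6 = 157·cos52.0° = 96.7; c'Δl = 76.99; W sinα = 123.7
Σc'Δl = 226.7 kN/m; ΣN' = 969.2 kN/m; ΣW sinα = 406.2 kN/m
Resisting = 226.7 + 969.2·tan35.4° = 226.7 + 688.8 = 915.5 kN/m
FS = 915.5 / 406.2 = 2.253

FS = 2.25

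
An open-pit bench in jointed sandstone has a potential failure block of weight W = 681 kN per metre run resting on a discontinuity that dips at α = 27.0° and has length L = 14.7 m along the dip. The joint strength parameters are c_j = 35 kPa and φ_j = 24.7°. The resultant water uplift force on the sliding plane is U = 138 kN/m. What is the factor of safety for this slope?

Resolving the block weight along and normal to the plane and applying the Mohr–Coulomb strength on the joint:
N' = W cosα − U = 681·cos27.0° − 138 = 468.8 kN/m
Driving force T = W sinα = 681·sin27.0° = 309.2 kN/m
Resisting force R = c_j·L + N'·tanφ_j = 35·14.7 + 468.8·tan24.7° = 514.5 + 215.6 = 730.1 kN/m
FS = R / T = 730.1 / 309.2 = 2.362

FS = 2.36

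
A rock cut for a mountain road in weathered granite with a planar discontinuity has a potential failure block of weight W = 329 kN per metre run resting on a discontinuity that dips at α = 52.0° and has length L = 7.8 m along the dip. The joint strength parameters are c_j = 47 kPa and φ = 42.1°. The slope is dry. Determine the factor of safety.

Resolving the block weight along and normal to the plane and applying the Mohr–Coulomb strength on the joint:
N' = W cosα = 329·cos52.0° = 202.6 kN/m
Driving force T = W sinα = 329·sin52.0° = 259.3 kN/m
Resisting force R = c_j·L + N'·tanφ = 47·7.8 + 202.6·tan42.1° = 366.6 + 183.0 = 549.6 kN/m
FS = R / T = 549.6 / 259.3 = 2.120

FS = 2.12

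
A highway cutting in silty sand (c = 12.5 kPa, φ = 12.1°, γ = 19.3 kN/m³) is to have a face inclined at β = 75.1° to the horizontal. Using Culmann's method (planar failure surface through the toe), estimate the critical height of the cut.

H_c = 4.48 m

Culmann's analysis gives the critical failure plane at α_cr = (β + φ)/2 = (75.1 + 12.1)/2 = 43.6°, and the critical height
H_c = (4c/γ) · sinβ cosφ / [1 − cos(β − φ)]
    = (4·12.5/19.3) · sin75.1°·cos12.1° / [1 − cos(63.0°)]
    = 2.591 · 0.9664·0.9778 / [1 − 0.4540]
    = 2.591 · 0.9449 / 0.5460
    = 4.48 m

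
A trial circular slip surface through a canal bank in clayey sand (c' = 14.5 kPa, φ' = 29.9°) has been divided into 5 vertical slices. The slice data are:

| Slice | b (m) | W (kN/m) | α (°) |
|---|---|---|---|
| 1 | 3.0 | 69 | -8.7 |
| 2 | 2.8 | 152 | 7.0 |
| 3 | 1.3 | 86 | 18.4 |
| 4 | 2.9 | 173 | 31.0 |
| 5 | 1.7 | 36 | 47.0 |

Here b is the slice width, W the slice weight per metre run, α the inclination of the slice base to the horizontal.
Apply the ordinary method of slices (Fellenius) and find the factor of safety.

Ordinary method of slices: FS = Σ[c'·Δl_i + (W_i cosα_i)·tanφ'] / Σ W_i sinα_i, with Δl_i = b_i / cosα_i.
Slice 1: Δl = 3.0/cos(-8.7°) = 3.035 m; N'_1 = 69·cos(-8.7°) = 68.2; c'Δl = 44.01; W sinα = -10.4
Slice 2: Δl = 2.8/cos7.0° = 2.821 m; N'_2 = 152·cos7.0° = 150.9; c'Δl = 40.90; W sinα = 18.5
Slice 3: Δl = 1.3/cos18.4° = 1.370 m; N'_3 = 86·cos18.4° = 81.6; c'Δl = 19.87; W sinα = 27.1
Slice 4: Δl = 2.9/cos31.0° = 3.383 m; N'_4 = 173·cos31.0° = 148.3; c'Δl = 49.06; W sinα = 89.1
Slice 5: Δl = 1.7/cos47.0° = 2.493 m; N'_5 = 36·cos47.0° = 24.6; c'Δl = 36.14; W sinα = 26.3
Σc'Δl = 190.0 kN/m; ΣN' = 473.5 kN/m; ΣW sinα = 150.7 kN/m
Resisting = 190.0 + 473.5·tan29.9° = 190.0 + 272.3 = 462.3 kN/m
FS = 462.3 / 150.7 = 3.068

FS = 3.07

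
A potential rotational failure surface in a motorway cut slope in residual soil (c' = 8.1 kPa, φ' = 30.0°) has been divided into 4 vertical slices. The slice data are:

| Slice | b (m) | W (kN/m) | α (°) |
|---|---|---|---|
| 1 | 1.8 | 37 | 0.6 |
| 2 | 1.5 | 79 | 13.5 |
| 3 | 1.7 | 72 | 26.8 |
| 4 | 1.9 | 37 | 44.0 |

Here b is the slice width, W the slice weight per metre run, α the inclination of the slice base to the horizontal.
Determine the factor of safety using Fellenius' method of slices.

FS = 2.36

Ordinary method of slices: FS = Σ[c'·Δl_i + (W_i cosα_i)·tanφ'] / Σ W_i sinα_i, with Δl_i = b_i / cosα_i.
Slice 1: Δl = 1.8/cos0.6° = 1.800 m; N'_1 = 37·cos0.6° = 37.0; c'Δl = 14.58; W sinα = 0.4
Slice 2: Δl = 1.5/cos13.5° = 1.543 m; N'_2 = 79·cos13.5° = 76.8; c'Δl = 12.50; W sinα = 18.4
Slice 3: Δl = 1.7/cos26.8° = 1.905 m; N'_3 = 72·cos26.8° = 64.3; c'Δl = 15.43; W sinα = 32.5
Slice 4: Δl = 1.9/cos44.0° = 2.641 m; N'_4 = 37·cos44.0° = 26.6; c'Δl = 21.39; W sinα = 25.7
Σc'Δl = 63.9 kN/m; ΣN' = 204.7 kN/m; ΣW sinα = 77.0 kN/m
Resisting = 63.9 + 204.7·tan30.0° = 63.9 + 118.2 = 182.1 kN/m
FS = 182.1 / 77.0 = 2.365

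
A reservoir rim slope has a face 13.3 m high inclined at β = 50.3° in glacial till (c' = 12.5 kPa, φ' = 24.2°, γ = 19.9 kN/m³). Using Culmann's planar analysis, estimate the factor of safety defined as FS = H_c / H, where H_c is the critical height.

H_c = (4c'/γ) · sinβ cosφ' / [1 − cos(β − φ')]
    = (4·12.5/19.9) · sin50.3°·cos24.2° / [1 − cos26.1°]
    = 2.513 · 0.7018 / 0.1020 = 17.29 m
FS = H_c / H = 17.29 / 13.3 = 1.300

FS = 1.30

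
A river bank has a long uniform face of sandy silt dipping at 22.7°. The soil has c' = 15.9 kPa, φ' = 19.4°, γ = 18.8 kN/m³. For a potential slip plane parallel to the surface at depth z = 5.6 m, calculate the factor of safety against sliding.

FS = 1.27

For an infinite slope with a slip plane parallel to the surface (no pore pressure): FS = [c' + γz cos²β tanφ'] / [γz sinβ cosβ].
γz = 18.8·5.6 = 105.28 kN/m²
Numerator = 15.9 + 105.28·cos²22.7°·tan19.4° = 15.9 + 105.28·0.8511·0.3522 = 47.454 kPa
Denominator = 105.28·sin22.7°·cos22.7° = 105.28·0.3859·0.9225 = 37.481 kPa
FS = 47.454 / 37.481 = 1.266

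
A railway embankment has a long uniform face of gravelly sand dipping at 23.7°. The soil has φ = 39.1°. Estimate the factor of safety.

For a dry cohesionless infinite slope the factor of safety is FS = tanφ / tanβ.
FS = tan39.1° / tan23.7° = 0.8127 / 0.4390 = 1.851

FS = 1.85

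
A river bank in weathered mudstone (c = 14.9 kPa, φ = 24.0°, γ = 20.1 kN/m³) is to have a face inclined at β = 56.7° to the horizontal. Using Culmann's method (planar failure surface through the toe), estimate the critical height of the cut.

Culmann's analysis gives the critical failure plane at α_cr = (β + φ)/2 = (56.7 + 24.0)/2 = 40.4°, and the critical height
H_c = (4c/γ) · sinβ cosφ / [1 − cos(β − φ)]
    = (4·14.9/20.1) · sin56.7°·cos24.0° / [1 − cos(32.7°)]
    = 2.965 · 0.8358·0.9135 / [1 − 0.8415]
    = 2.965 · 0.7635 / 0.1585
    = 14.29 m

H_c = 14.29 m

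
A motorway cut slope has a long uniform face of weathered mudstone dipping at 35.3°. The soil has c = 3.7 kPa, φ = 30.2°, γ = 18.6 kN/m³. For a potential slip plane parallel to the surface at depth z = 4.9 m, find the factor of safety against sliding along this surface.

FS = 0.91

For an infinite slope with a slip plane parallel to the surface (no pore pressure): FS = [c + γz cos²β tanφ] / [γz sinβ cosβ].
γz = 18.6·4.9 = 91.14 kN/m²
Numerator = 3.7 + 91.14·cos²35.3°·tan30.2° = 3.7 + 91.14·0.6661·0.5820 = 39.032 kPa
Denominator = 91.14·sin35.3°·cos35.3° = 91.14·0.5779·0.8161 = 42.983 kPa
FS = 39.032 / 42.983 = 0.908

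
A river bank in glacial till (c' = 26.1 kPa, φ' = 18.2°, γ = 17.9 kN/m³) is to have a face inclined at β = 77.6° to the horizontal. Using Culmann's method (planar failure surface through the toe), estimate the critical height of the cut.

H_c = 11.02 m

Culmann's analysis gives the critical failure plane at α_cr = (β + φ')/2 = (77.6 + 18.2)/2 = 47.9°, and the critical height
H_c = (4c'/γ) · sinβ cosφ' / [1 − cos(β − φ')]
    = (4·26.1/17.9) · sin77.6°·cos18.2° / [1 − cos(59.4°)]
    = 5.832 · 0.9767·0.9500 / [1 − 0.5090]
    = 5.832 · 0.9278 / 0.4910
    = 11.02 m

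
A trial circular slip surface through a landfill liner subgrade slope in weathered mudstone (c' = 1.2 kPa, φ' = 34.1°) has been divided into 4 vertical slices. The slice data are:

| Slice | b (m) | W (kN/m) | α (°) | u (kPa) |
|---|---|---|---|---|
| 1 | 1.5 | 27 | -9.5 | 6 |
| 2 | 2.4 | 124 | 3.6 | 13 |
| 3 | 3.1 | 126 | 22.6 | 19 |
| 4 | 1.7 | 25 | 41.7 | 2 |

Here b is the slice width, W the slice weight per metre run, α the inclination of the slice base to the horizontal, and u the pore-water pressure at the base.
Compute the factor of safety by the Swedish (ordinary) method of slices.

Ordinary method of slices: FS = Σ[c'·Δl_i + (W_i cosα_i − u_i·Δl_i)·tanφ'] / Σ W_i sinα_i, with Δl_i = b_i / cosα_i.
Slice 1: Δl = 1.5/cos(-9.5°) = 1.521 m; N'_1 = 27·cos(-9.5°) − 6·1.521 = 17.5; c'Δl = 1.83; W sinα = -4.5
Slice 2: Δl = 2.4/cos3.6° = 2.405 m; N'_2 = 124·cos3.6° − 13·2.405 = 92.5; c'Δl = 2.89; W sinα = 7.8
Slice 3: Δl = 3.1/cos22.6° = 3.358 m; N'_3 = 126·cos22.6° − 19·3.358 = 52.5; c'Δl = 4.03; W sinα = 48.4
Slice 4: Δl = 1.7/cos41.7° = 2.277 m; N'_4 = 25·cos41.7° − 2·2.277 = 14.1; c'Δl = 2.73; W sinα = 16.6
Σc'Δl = 11.5 kN/m; ΣN' = 176.6 kN/m; ΣW sinα = 68.4 kN/m
Resisting = 11.5 + 176.6·tan34.1° = 11.5 + 119.6 = 131.1 kN/m
FS = 131.1 / 68.4 = 1.917

FS = 1.92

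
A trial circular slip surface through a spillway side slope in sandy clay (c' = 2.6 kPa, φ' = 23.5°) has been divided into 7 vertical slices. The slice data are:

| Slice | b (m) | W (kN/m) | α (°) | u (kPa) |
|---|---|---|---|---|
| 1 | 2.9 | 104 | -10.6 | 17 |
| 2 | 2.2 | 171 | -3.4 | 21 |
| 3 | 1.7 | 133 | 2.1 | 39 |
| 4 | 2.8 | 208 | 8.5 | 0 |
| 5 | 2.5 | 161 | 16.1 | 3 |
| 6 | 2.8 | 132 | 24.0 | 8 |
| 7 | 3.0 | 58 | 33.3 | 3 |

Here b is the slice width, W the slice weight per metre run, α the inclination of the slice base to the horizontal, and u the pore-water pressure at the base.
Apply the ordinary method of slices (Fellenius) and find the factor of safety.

Ordinary method of slices: FS = Σ[c'·Δl_i + (W_i cosα_i − u_i·Δl_i)·tanφ'] / Σ W_i sinα_i, with Δl_i = b_i / cosα_i.
Slice 1: Δl = 2.9/cos(-10.6°) = 2.950 m; N'_1 = 104·cos(-10.6°) − 17·2.950 = 52.1; c'Δl = 7.67; W sinα = -19.1
Slice 2: Δl = 2.2/cos(-3.4°) = 2.204 m; N'_2 = 171·cos(-3.4°) − 21·2.204 = 124.4; c'Δl = 5.73; W sinα = -10.1
Slice 3: Δl = 1.7/cos2.1° = 1.701 m; N'_3 = 133·cos2.1° − 39·1.701 = 66.6; c'Δl = 4.42; W sinα = 4.9
Slice 4: Δl = 2.8/cos8.5° = 2.831 m; N'_4 = 208·cos8.5° − 0·2.831 = 205.7; c'Δl = 7.36; W sinα = 30.7
Slice 5: Δl = 2.5/cos16.1° = 2.602 m; N'_5 = 161·cos16.1° − 3·2.602 = 146.9; c'Δl = 6.77; W sinα = 44.6
Slice 6: Δl = 2.8/cos24.0° = 3.065 m; N'_6 = 132·cos24.0° − 8·3.065 = 96.1; c'Δl = 7.97; W sinα = 53.7
Slice 7: Δl = 3.0/cos33.3° = 3.589 m; N'_7 = 58·cos33.3° − 3·3.589 = 37.7; c'Δl = 9.33; W sinα = 31.8
Σc'Δl = 49.3 kN/m; ΣN' = 729.4 kN/m; ΣW sinα = 136.5 kN/m
Resisting = 49.3 + 729.4·tan23.5° = 49.3 + 317.2 = 366.4 kN/m
FS = 366.4 / 136.5 = 2.684

FS = 2.68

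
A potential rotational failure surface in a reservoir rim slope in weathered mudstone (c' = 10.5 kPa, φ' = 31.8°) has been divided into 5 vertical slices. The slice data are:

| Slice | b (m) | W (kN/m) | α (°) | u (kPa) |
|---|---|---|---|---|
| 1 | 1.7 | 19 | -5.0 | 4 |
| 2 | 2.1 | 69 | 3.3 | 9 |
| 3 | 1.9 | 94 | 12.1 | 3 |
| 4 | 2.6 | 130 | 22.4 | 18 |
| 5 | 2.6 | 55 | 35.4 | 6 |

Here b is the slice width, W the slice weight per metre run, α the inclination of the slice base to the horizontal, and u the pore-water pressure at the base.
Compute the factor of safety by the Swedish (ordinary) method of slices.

FS = 2.65

Ordinary method of slices: FS = Σ[c'·Δl_i + (W_i cosα_i − u_i·Δl_i)·tanφ'] / Σ W_i sinα_i, with Δl_i = b_i / cosα_i.
Slice 1: Δl = 1.7/cos(-5.0°) = 1.706 m; N'_1 = 19·cos(-5.0°) − 4·1.706 = 12.1; c'Δl = 17.92; W sinα = -1.7
Slice 2: Δl = 2.1/cos3.3° = 2.103 m; N'_2 = 69·cos3.3° − 9·2.103 = 50.0; c'Δl = 22.09; W sinα = 4.0
Slice 3: Δl = 1.9/cos12.1° = 1.943 m; N'_3 = 94·cos12.1° − 3·1.943 = 86.1; c'Δl = 20.40; W sinα = 19.7
Slice 4: Δl = 2.6/cos22.4° = 2.812 m; N'_4 = 130·cos22.4° − 18·2.812 = 69.6; c'Δl = 29.53; W sinα = 49.5
Slice 5: Δl = 2.6/cos35.4° = 3.190 m; N'_5 = 55·cos35.4° − 6·3.190 = 25.7; c'Δl = 33.49; W sinα = 31.9
Σc'Δl = 123.4 kN/m; ΣN' = 243.4 kN/m; ΣW sinα = 103.4 kN/m
Resisting = 123.4 + 243.4·tan31.8° = 123.4 + 150.9 = 274.3 kN/m
FS = 274.3 / 103.4 = 2.653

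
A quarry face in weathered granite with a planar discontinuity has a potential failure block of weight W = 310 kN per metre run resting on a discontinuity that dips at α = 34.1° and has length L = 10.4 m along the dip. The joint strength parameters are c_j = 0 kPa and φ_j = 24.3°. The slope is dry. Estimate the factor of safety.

FS = 0.67

Resolving the block weight along and normal to the plane and applying the Mohr–Coulomb strength on the joint:
N' = W cosα = 310·cos34.1° = 256.7 kN/m
Driving force T = W sinα = 310·sin34.1° = 173.8 kN/m
Resisting force R = c_j·L + N'·tanφ_j = 0·10.4 + 256.7·tan24.3° = 0.0 + 115.9 = 115.9 kN/m
FS = R / T = 115.9 / 173.8 = 0.667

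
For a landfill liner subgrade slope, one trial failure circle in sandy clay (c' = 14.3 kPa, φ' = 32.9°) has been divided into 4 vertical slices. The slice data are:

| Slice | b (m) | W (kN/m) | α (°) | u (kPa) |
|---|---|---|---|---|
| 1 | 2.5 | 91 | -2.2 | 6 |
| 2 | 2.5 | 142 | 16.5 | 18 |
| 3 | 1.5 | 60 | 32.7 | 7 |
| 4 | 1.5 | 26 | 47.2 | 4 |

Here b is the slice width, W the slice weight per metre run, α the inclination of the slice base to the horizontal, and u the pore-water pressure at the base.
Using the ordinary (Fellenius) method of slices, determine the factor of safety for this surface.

FS = 3.03

Ordinary method of slices: FS = Σ[c'·Δl_i + (W_i cosα_i − u_i·Δl_i)·tanφ'] / Σ W_i sinα_i, with Δl_i = b_i / cosα_i.
Slice 1: Δl = 2.5/cos(-2.2°) = 2.502 m; N'_1 = 91·cos(-2.2°) − 6·2.502 = 75.9; c'Δl = 35.78; W sinα = -3.5
Slice 2: Δl = 2.5/cos16.5° = 2.607 m; N'_2 = 142·cos16.5° − 18·2.607 = 89.2; c'Δl = 37.29; W sinα = 40.3
Slice 3: Δl = 1.5/cos32.7° = 1.783 m; N'_3 = 60·cos32.7° − 7·1.783 = 38.0; c'Δl = 25.49; W sinα = 32.4
Slice 4: Δl = 1.5/cos47.2° = 2.208 m; N'_4 = 26·cos47.2° − 4·2.208 = 8.8; c'Δl = 31.57; W sinα = 19.1
Σc'Δl = 130.1 kN/m; ΣN' = 212.0 kN/m; ΣW sinα = 88.3 kN/m
Resisting = 130.1 + 212.0·tan32.9° = 130.1 + 137.1 = 267.3 kN/m
FS = 267.3 / 88.3 = 3.026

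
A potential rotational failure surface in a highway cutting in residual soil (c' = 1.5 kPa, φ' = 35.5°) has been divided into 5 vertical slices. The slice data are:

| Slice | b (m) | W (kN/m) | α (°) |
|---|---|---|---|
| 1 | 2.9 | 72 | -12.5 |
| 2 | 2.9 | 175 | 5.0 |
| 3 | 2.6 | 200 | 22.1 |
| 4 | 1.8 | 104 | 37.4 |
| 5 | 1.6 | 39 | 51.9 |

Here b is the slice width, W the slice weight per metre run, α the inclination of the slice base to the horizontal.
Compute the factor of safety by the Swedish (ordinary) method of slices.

FS = 2.39

Ordinary method of slices: FS = Σ[c'·Δl_i + (W_i cosα_i)·tanφ'] / Σ W_i sinα_i, with Δl_i = b_i / cosα_i.
Slice 1: Δl = 2.9/cos(-12.5°) = 2.970 m; N'_1 = 72·cos(-12.5°) = 70.3; c'Δl = 4.46; W sinα = -15.6
Slice 2: Δl = 2.9/cos5.0° = 2.911 m; N'_2 = 175·cos5.0° = 174.3; c'Δl = 4.37; W sinα = 15.3
Slice 3: Δl = 2.6/cos22.1° = 2.806 m; N'_3 = 200·cos22.1° = 185.3; c'Δl = 4.21; W sinα = 75.2
Slice 4: Δl = 1.8/cos37.4° = 2.266 m; N'_4 = 104·cos37.4° = 82.6; c'Δl = 3.40; W sinα = 63.2
Slice 5: Δl = 1.6/cos51.9° = 2.593 m; N'_5 = 39·cos51.9° = 24.1; c'Δl = 3.89; W sinα = 30.7
Σc'Δl = 20.3 kN/m; ΣN' = 536.6 kN/m; ΣW sinα = 168.8 kN/m
Resisting = 20.3 + 536.6·tan35.5° = 20.3 + 382.8 = 403.1 kN/m
FS = 403.1 / 168.8 = 2.388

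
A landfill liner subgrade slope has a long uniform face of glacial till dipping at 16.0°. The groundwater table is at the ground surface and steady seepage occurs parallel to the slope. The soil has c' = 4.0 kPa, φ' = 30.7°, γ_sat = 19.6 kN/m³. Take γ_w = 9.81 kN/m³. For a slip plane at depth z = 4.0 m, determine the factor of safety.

FS = 1.23

With seepage parallel to the slope and the water table at the surface, the effective normal stress on the slip plane uses the buoyant unit weight γ' = γ_sat − γ_w while the driving shear stress uses γ_sat:
FS = [c' + γ' z cos²β tanφ'] / [γ_sat z sinβ cosβ]
γ' = 19.6 − 9.81 = 9.79 kN/m³
Numerator = 4.0 + 9.79·4.0·cos²16.0°·tan30.7° = 4.0 + 9.79·4.0·0.9240·0.5938 = 25.485 kPa
Denominator = 19.6·4.0·sin16.0°·cos16.0° = 19.6·4.0·0.2756·0.9613 = 20.773 kPa
FS = 25.485 / 20.773 = 1.227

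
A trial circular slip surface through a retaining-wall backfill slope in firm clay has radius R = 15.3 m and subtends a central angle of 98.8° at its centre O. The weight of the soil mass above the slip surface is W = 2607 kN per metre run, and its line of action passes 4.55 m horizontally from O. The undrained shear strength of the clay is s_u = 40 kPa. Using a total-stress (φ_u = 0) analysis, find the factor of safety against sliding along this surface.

Taking moments about the centre O, the resisting moment is provided by the undrained shear strength acting along the arc:
Arc length L_a = R·θ = 15.3·(98.8°·π/180) = 15.3·1.7244 = 26.38 m
M_R = s_u·L_a·R = 40·26.38·15.3 = 16146.5 kN·m/m
M_D = W·d = 2607·4.55 = 11861.9 kN·m/m
FS = M_R / M_D = 16146.5 / 11861.9 = 1.361

FS = 1.36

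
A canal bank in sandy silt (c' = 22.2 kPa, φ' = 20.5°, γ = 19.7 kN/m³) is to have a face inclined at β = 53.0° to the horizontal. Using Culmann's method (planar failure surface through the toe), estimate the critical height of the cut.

Culmann's analysis gives the critical failure plane at α_cr = (β + φ')/2 = (53.0 + 20.5)/2 = 36.8°, and the critical height
H_c = (4c'/γ) · sinβ cosφ' / [1 − cos(β − φ')]
    = (4·22.2/19.7) · sin53.0°·cos20.5° / [1 − cos(32.5°)]
    = 4.508 · 0.7986·0.9367 / [1 − 0.8434]
    = 4.508 · 0.7481 / 0.1566
    = 21.53 m

H_c = 21.53 m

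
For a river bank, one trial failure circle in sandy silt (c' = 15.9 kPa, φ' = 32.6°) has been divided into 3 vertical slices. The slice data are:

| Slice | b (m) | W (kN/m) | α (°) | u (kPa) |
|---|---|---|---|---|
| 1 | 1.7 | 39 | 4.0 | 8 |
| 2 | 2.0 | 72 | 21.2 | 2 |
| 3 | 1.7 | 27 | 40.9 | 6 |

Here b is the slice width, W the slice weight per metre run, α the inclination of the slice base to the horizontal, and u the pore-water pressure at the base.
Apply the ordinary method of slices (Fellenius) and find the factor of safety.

FS = 3.40

Ordinary method of slices: FS = Σ[c'·Δl_i + (W_i cosα_i − u_i·Δl_i)·tanφ'] / Σ W_i sinα_i, with Δl_i = b_i / cosα_i.
Slice 1: Δl = 1.7/cos4.0° = 1.704 m; N'_1 = 39·cos4.0° − 8·1.704 = 25.3; c'Δl = 27.10; W sinα = 2.7
Slice 2: Δl = 2.0/cos21.2° = 2.145 m; N'_2 = 72·cos21.2° − 2·2.145 = 62.8; c'Δl = 34.11; W sinα = 26.0
Slice 3: Δl = 1.7/cos40.9° = 2.249 m; N'_3 = 27·cos40.9° − 6·2.249 = 6.9; c'Δl = 35.76; W sinα = 17.7
Σc'Δl = 97.0 kN/m; ΣN' = 95.0 kN/m; ΣW sinα = 46.4 kN/m
Resisting = 97.0 + 95.0·tan32.6° = 97.0 + 60.8 = 157.7 kN/m
FS = 157.7 / 46.4 = 3.397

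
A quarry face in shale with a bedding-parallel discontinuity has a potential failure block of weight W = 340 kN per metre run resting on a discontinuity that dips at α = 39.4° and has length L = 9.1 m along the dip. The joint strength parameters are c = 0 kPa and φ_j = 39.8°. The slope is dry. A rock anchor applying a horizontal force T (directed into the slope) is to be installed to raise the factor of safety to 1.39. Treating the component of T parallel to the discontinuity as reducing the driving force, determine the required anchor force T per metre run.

Resolving forces along and normal to the sliding plane, with the horizontal anchor force T adding T·sinα to the effective normal force and T·cosα acting up the plane against the driving force:
FS = [cL + (W cosα + T sinα) tanφ_j] / [W sinα − T cosα]
Without the anchor: N' = 262.7 kN/m, driving T_d = 215.8 kN/m, resisting R = 0·9.1 + 262.7·tan39.8° = 218.9 kN/m, FS = 1.01.
Setting FS = 1.39 and solving for T:
1.39·(215.8 − T cos39.4°) = 218.9 + T sin39.4°·tan39.8°
T·(sin39.4°·tan39.8° + 1.39·cos39.4°) = 1.39·215.8 − 218.9
T·(0.6347·0.8332 + 1.39·0.7727) = 300.0 − 218.9 = 81.1
T·1.6029 = 81.1
T = 50.6 kN/m

T = 51 kN/m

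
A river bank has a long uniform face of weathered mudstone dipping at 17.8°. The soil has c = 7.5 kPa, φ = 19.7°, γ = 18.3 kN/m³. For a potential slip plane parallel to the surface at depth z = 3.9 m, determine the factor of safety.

For an infinite slope with a slip plane parallel to the surface (no pore pressure): FS = [c + γz cos²β tanφ] / [γz sinβ cosβ].
γz = 18.3·3.9 = 71.37 kN/m²
Numerator = 7.5 + 71.37·cos²17.8°·tan19.7° = 7.5 + 71.37·0.9066·0.3581 = 30.666 kPa
Denominator = 71.37·sin17.8°·cos17.8° = 71.37·0.3057·0.9521 = 20.773 kPa
FS = 30.666 / 20.773 = 1.476

FS = 1.48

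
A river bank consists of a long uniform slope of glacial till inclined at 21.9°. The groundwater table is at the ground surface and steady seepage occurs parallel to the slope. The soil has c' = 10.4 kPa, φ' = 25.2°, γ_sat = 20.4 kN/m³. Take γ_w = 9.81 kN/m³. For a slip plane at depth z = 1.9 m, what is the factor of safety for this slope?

With seepage parallel to the slope and the water table at the surface, the effective normal stress on the slip plane uses the buoyant unit weight γ' = γ_sat − γ_w while the driving shear stress uses γ_sat:
FS = [c' + γ' z cos²β tanφ'] / [γ_sat z sinβ cosβ]
γ' = 20.4 − 9.81 = 10.59 kN/m³
Numerator = 10.4 + 10.59·1.9·cos²21.9°·tan25.2° = 10.4 + 10.59·1.9·0.8609·0.4706 = 18.551 kPa
Denominator = 20.4·1.9·sin21.9°·cos21.9° = 20.4·1.9·0.3730·0.9278 = 13.414 kPa
FS = 18.551 / 13.414 = 1.383

FS = 1.38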